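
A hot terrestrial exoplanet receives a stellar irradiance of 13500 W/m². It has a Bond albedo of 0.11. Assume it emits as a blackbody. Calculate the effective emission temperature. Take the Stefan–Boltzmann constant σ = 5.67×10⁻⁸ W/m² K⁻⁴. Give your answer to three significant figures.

The planet absorbs (1−α)S over its disc πR² and re-emits over 4πR², so the mean absorbed flux is (1−0.11)·13500/4 = 3004 W/m².
Set σT⁴ = 3004 → T = (3004/σ)^(1/4) = 479.8 K.

480 K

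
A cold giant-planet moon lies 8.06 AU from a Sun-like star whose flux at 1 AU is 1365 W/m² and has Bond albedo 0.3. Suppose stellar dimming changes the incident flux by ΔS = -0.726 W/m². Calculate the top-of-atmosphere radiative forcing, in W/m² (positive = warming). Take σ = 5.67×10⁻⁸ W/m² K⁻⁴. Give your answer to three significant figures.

-0.127 W/m²

Irradiance scales as 1/d², so S = 1365 W/m² × (1/8.06)² = 21.01 W/m².
TOA radiative forcing: ΔF = (1−α)ΔS/4 = 0.7·(-0.726)/4 = -0.1270 W/m².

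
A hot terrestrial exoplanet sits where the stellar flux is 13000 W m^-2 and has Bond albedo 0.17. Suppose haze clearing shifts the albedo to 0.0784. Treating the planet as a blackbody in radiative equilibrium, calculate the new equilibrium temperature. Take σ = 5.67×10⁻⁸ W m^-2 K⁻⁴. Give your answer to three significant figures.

T₂ = [S(1−α₂)/(4σ)]^(1/4) = [13000·0.922/(4σ)]^(1/4) = 479.4 K.

479 K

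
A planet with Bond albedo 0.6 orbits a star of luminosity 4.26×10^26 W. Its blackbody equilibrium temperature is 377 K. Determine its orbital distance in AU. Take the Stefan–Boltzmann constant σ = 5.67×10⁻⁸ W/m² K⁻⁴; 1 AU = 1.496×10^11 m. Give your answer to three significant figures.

Energy balance gives S = 4σT⁴/(1−α) = 11450 W/m².
Then d = [L/(4πS)]^(1/2) = 5.440×10^10 m, i.e. 0.3637 AU.

0.364 AU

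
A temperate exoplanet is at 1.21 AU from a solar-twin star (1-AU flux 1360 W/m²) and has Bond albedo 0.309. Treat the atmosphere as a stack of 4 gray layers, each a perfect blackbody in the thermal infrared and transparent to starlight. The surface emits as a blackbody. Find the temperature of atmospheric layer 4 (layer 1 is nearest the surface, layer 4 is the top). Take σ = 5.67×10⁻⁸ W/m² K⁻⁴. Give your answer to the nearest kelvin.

231 kelvin

By the inverse-square law, S = 1360/1.21² = 928.9 W/m².
Top-of-atmosphere balance: σT_e⁴ = S(1−α)/4 = 160.5 W/m² → T_e = 230.6 K.
The net upward flux σT_e⁴ is constant between every pair of levels, so T_k⁴ = (N+1−k)T_e⁴.
With k = 4: T_4 = (4+1−4)^¼·230.6 K = 230.6 K.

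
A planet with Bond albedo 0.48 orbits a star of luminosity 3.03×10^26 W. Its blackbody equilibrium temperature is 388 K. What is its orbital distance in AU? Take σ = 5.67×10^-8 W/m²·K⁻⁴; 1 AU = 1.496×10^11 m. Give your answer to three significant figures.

0.330 AU

Required flux: S = 4σT⁴/(1−α) = 9885 W/m².
From L = 4πd²S, d = √(3.03×10^26/(4π·9885)) = 4.939×10^10 m = 0.3301 AU.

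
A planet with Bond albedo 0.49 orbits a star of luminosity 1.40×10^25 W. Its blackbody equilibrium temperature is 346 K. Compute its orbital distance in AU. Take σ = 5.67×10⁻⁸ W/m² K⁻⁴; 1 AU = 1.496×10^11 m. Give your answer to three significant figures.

The flux needed for this T is 4σT⁴/(1−0.49) = 6373 W/m².
S = L/(4πd²) → d = √(L/4πS) = √(1.40×10^25/(4π·6373)) = 1.322×10^10 m = 0.08838 AU.

0.0884 AU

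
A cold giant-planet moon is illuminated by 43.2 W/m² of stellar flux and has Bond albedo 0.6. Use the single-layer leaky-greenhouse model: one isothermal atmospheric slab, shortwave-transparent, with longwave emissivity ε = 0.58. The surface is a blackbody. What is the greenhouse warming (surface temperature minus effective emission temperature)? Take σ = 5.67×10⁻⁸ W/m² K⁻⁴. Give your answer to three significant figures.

8.35 kelvin

At the top of the atmosphere, σT_e⁴ = S(1−α)/4 = 4.320 W/m², giving T_e = 93.43 K.
For a single slab of emissivity ε, T_s⁴ = 2T_e⁴/(2−ε); thus T_s = 93.43·(1.408)^(1/4) = 101.8 K.
Greenhouse warming: T_s − T_e = 8.352 K.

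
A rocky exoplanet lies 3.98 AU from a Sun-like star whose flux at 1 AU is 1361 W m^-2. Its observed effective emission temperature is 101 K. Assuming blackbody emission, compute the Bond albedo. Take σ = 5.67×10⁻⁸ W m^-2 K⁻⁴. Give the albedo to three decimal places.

Irradiance scales as 1/d², so S = 1361 W m^-2 × (1/3.98)² = 85.92 W m^-2.
Energy balance: S(1−α)/4 = σT⁴, so 1−α = 4σT⁴/S.
σT⁴ = 5.900 W m^-2, so 4σT⁴ = 23.60 W m^-2.
1−α = 23.60/85.92 = 0.2747, so α = 0.7253.

0.725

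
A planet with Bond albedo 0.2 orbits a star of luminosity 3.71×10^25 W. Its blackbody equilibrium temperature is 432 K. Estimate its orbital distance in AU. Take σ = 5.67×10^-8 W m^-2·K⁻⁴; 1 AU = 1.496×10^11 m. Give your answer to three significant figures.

0.116 AU

Required flux: S = 4σT⁴/(1−α) = 9874 W m^-2.
Then d = [L/(4πS)]^(1/2) = 1.729×10^10 m, i.e. 0.1156 AU.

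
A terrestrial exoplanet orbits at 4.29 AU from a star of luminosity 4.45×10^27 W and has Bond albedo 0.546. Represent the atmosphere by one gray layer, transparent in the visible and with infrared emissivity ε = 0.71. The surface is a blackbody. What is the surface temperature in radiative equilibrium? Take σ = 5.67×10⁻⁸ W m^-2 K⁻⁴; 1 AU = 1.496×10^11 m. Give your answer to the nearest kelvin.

Orbital distance: d = 4.29 AU = 6.418×10^11 m.
Spreading L over a sphere of radius d: S = 4.45×10^27/(4π·6.42×10^11²) = 859.8 W m^-2.
At the top of the atmosphere, σT_e⁴ = S(1−α)/4 = 97.58 W m^-2, giving T_e = 203.7 K.
The surface balance (absorbed SW + ε·downward IR = σT_s⁴) with T_a⁴ = T_s⁴/2 reduces to T_s = T_e·[2/(2−ε)]^¼ = 227.3 K.

227 K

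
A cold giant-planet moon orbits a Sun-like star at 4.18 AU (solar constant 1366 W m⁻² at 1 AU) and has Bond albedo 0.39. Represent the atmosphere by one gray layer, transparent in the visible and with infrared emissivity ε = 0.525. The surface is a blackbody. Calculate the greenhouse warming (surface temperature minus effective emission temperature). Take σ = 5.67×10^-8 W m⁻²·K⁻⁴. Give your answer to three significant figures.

Irradiance scales as 1/d², so S = 1366 W m⁻² × (1/4.18)² = 78.18 W m⁻².
The planet radiates to space at T_e = [S(1−α)/(4σ)]^(1/4) = 120.4 K.
The surface balance (absorbed SW + ε·downward IR = σT_s⁴) with T_a⁴ = T_s⁴/2 reduces to T_s = T_e·[2/(2−ε)]^¼ = 129.9 K.
Greenhouse warming: T_s − T_e = 9.525 K.

9.52 kelvin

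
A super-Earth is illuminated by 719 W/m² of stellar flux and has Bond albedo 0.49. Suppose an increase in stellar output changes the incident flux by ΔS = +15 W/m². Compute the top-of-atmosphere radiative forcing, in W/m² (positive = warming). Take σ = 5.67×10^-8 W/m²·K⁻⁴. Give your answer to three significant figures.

1.91 W/m²

Only a fraction (1−α) is absorbed and it's spread over 4πR², so ΔF = (1−α)ΔS/4 = 1.913 W/m².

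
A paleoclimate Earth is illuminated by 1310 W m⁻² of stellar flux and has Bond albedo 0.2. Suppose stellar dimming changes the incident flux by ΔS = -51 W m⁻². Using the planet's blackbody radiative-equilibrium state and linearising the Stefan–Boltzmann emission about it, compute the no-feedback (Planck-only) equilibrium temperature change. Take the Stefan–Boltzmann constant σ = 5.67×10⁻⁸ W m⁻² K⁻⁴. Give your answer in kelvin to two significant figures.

-2.5 K

Reference equilibrium: T_e = [S(1−α)/(4σ)]^(1/4) = 260.7 K.
Only a fraction (1−α) is absorbed and it's spread over 4πR², so ΔF = (1−α)ΔS/4 = -10.20 W m⁻².
Linearising σT⁴ gives d(σT⁴)/dT = 4σT_e³ = 4.020 W m⁻² per K.
ΔT₀ = ΔF/λ_P = -10.20/4.020 = -2.54 K.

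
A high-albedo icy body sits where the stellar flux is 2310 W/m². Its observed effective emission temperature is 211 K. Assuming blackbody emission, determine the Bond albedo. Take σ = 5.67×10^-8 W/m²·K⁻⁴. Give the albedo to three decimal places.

Energy balance: S(1−α)/4 = σT⁴, so 1−α = 4σT⁴/S.
σT⁴ = 112.4 W/m², so 4σT⁴ = 449.5 W/m².
Hence α = 1 − 449.5/2310 = 0.8054.

0.805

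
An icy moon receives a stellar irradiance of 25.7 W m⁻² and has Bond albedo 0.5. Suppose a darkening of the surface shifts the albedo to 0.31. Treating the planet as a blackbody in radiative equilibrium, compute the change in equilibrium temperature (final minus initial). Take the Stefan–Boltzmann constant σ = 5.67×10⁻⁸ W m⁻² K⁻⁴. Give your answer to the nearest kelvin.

7 K

Initial: T₁ = [S(1−0.5)/(4σ)]^(1/4) = 86.76 K.
Final:   T₂ = [S(1−0.31)/(4σ)]^(1/4) = 94.03 K.
ΔT = T₂ − T₁ = 7.275 K.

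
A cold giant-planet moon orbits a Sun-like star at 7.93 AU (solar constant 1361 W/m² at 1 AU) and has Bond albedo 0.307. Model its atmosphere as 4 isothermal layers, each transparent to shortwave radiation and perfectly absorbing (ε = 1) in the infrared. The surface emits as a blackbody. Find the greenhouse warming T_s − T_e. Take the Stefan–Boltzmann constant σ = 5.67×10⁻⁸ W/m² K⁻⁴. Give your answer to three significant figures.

Flux at the orbit: S = 1361/(7.93)² = 21.64 W/m².
The effective emission temperature is T_e = [S(1−α)/(4σ)]^¼ = 90.18 K.
T_s = (N+1)^(1/4)·T_e = 134.8 K.
Warming: T_s − T_e = 44.67 K.

44.7 kelvin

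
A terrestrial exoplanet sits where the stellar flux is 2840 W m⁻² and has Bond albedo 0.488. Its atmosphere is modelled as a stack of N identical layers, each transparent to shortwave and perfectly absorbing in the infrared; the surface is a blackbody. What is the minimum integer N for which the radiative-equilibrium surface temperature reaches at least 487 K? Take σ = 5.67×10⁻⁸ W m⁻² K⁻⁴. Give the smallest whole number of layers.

OLR = S(1−α)/4 = 363.5 W m⁻²; the top layer radiates at T_e = 283.0 K.
T_s = (N+1)^(1/4)·T_e ≥ 487 K requires N+1 ≥ (T_s/T_e)⁴ = (487/283.0)⁴ = 8.773.
The minimum whole number is N = 8.

8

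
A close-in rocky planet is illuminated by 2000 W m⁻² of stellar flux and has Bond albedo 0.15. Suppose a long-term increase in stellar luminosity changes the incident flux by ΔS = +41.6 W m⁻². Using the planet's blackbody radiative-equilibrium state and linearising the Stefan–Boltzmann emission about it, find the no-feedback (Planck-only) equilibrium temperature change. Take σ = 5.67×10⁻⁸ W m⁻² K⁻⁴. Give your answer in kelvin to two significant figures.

Reference equilibrium: T_e = [S(1−α)/(4σ)]^(1/4) = 294.2 K.
TOA radiative forcing: ΔF = (1−α)ΔS/4 = 0.85·(+41.6)/4 = 8.840 W m⁻².
Linearising σT⁴ gives d(σT⁴)/dT = 4σT_e³ = 5.778 W m⁻² per K.
Hence the no-feedback warming is ΔF/(4σT_e³) = 1.53 K.

1.5 kelvin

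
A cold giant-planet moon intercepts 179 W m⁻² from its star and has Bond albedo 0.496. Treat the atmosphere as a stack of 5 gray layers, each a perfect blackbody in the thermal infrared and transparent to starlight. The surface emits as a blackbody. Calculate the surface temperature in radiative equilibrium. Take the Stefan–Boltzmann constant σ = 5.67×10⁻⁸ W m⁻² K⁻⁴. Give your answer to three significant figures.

Top-of-atmosphere balance: σT_e⁴ = S(1−α)/4 = 22.55 W m⁻² → T_e = 141.2 K.
With N = 5 opaque layers, T_s = (N+1)^(1/4)·T_e = 6^(1/4)·141.2 = 221.0 K.

221 K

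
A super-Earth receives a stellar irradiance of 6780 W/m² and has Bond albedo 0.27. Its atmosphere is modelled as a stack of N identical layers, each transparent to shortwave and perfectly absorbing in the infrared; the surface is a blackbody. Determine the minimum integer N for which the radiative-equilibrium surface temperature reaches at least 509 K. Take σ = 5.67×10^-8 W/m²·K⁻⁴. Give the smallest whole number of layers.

The effective emission temperature is T_e = [S(1−α)/(4σ)]^¼ = 384.4 K.
Since T_s⁴ = (N+1)T_e⁴, we need N ≥ (T_s/T_e)⁴ − 1 = 2.076.
Rounding up, N = 3.

3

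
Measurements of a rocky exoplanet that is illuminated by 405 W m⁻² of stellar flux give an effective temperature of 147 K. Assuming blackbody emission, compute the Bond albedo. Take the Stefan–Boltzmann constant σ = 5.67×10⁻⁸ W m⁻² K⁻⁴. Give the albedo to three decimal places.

Energy balance: S(1−α)/4 = σT⁴, so 1−α = 4σT⁴/S.
σT⁴ = 26.48 W m⁻², so 4σT⁴ = 105.9 W m⁻².
Hence α = 1 − 105.9/405.0 = 0.7385.

0.739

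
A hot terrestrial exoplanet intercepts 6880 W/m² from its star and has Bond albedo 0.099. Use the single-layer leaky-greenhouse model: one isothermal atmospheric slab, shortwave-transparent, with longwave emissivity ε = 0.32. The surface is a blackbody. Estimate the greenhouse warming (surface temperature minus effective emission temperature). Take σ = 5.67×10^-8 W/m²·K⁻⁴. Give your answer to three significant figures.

Effective emission temperature (TOA balance): σT_e⁴ = S(1−α)/4 = 1550 W/m² → T_e = 406.6 K.
The surface balance (absorbed SW + ε·downward IR = σT_s⁴) with T_a⁴ = T_s⁴/2 reduces to T_s = T_e·[2/(2−ε)]^¼ = 424.7 K.
T_s − T_e = 424.7 − 406.6 = 18.11 K.

18.1 K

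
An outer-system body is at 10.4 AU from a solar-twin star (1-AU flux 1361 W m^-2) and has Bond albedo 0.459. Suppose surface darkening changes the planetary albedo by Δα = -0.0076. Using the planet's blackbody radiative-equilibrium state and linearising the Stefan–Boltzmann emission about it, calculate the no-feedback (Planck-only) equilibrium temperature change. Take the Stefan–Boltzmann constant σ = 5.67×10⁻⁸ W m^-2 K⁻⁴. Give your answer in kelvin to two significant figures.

0.26 K

Flux at the orbit: S = 1361/(10.4)² = 12.58 W m^-2.
Unperturbed T_e = [12.58·(1−0.459)/(4σ)]^¼ = 74.02 K.
The change in absorbed flux is Δ[S(1−α)/4] = −SΔα/4 = 0.02391 W m^-2.
The Planck feedback parameter is 4σT_e³ = 0.09197 W m^-2/K.
Hence the no-feedback warming is ΔF/(4σT_e³) = 0.260 K.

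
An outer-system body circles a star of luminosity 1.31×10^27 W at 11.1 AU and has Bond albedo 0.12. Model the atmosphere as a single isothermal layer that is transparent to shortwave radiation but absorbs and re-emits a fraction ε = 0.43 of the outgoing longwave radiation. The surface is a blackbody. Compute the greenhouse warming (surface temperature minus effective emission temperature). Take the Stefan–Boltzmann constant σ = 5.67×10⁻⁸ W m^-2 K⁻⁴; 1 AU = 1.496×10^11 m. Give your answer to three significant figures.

Orbital distance: d = 11.1 AU = 1.661×10^12 m.
Flux at the orbit: S = L/(4πd²) = 1.31×10^27/(4π·(1.66×10^12)²) = 37.81 W m^-2.
At the top of the atmosphere, σT_e⁴ = S(1−α)/4 = 8.317 W m^-2, giving T_e = 110.1 K.
Surface balance with a leaky layer gives σT_s⁴ = σT_e⁴·2/(2−ε), so T_s = T_e·[2/(2−0.43)]^(1/4) = 116.9 K.
Greenhouse warming: T_s − T_e = 6.866 K.

6.87 K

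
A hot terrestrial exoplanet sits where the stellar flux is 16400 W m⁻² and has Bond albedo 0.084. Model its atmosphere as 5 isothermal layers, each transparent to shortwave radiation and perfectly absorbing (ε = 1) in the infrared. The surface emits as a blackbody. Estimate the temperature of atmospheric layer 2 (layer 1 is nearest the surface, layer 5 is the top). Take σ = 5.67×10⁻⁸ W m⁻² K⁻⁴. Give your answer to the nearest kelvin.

717 K

The effective emission temperature is T_e = [S(1−α)/(4σ)]^¼ = 507.3 K.
In the N-layer model, layer k (counted from the surface) has T_k = (N+1−k)^(1/4)·T_e.
T_2 = (4)^(1/4)·507.3 = 717.4 K.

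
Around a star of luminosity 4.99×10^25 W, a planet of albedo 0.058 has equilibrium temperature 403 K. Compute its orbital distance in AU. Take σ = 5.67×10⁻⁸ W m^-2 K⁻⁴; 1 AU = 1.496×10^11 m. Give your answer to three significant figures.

0.167 AU

Energy balance gives S = 4σT⁴/(1−α) = 6351 W m^-2.
Then d = [L/(4πS)]^(1/2) = 2.501×10^10 m, i.e. 0.1672 AU.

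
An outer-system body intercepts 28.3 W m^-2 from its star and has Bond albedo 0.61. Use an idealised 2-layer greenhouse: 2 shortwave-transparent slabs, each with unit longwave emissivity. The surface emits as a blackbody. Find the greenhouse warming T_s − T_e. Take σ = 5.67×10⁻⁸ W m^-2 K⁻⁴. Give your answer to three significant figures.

The effective emission temperature is T_e = [S(1−α)/(4σ)]^¼ = 83.52 K.
Surface: T_s = (3)^¼·T_e = 109.9 K.
Warming: T_s − T_e = 26.40 K.

26.4 K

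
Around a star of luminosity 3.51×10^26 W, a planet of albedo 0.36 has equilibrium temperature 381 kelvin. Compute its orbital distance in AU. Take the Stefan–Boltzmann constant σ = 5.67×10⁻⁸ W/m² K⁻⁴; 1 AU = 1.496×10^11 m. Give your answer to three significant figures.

0.409 AU

The flux needed for this T is 4σT⁴/(1−0.36) = 7467 W/m².
Then d = [L/(4πS)]^(1/2) = 6.116×10^10 m, i.e. 0.4088 AU.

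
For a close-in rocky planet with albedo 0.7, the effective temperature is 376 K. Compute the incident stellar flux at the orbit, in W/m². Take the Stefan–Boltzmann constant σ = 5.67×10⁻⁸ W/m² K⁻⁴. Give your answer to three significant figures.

From S(1−α)/4 = σT⁴: S = 4σT⁴/(1−α).
The emitted flux is σT⁴ = 1133 W/m².
So S = 4×1133/(1−0.7) = 15110 W/m².

15100 W/m²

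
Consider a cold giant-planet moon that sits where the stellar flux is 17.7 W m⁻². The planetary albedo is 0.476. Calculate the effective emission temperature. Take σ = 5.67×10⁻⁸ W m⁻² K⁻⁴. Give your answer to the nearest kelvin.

80 K

Absorbed flux (global mean): S(1−α)/4 = 17.70·0.524/4 = 2.319 W m⁻².
Set σT⁴ = 2.319 → T = (2.319/σ)^(1/4) = 79.97 K.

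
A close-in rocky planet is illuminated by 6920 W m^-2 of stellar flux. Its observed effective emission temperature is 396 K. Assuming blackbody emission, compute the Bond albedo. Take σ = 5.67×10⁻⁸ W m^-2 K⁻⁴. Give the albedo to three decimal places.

0.194

Energy balance: S(1−α)/4 = σT⁴, so 1−α = 4σT⁴/S.
σT⁴ = 1394 W m^-2, so 4σT⁴ = 5577 W m^-2.
Hence α = 1 − 5577/6920 = 0.1940.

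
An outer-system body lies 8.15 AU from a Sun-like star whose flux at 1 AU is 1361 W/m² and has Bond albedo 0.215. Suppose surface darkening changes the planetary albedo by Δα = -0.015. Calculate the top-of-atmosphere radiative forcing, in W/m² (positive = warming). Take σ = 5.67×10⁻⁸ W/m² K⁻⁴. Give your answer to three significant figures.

0.0768 W/m²

By the inverse-square law, S = 1361/8.15² = 20.49 W/m².
ΔF = −(S/4)Δα = −(20.49/4)×(-0.015) = 0.07684 W/m².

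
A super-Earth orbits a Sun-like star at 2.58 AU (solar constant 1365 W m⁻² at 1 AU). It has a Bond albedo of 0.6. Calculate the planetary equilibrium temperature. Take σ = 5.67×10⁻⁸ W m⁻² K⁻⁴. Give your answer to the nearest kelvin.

Irradiance scales as 1/d², so S = 1365 W m⁻² × (1/2.58)² = 205.1 W m⁻².
Averaging over the sphere, the absorbed flux is S(1−α)/4 = 20.51 W m⁻².
In equilibrium σT⁴ equals this, so T = 137.9 K.

138 kelvin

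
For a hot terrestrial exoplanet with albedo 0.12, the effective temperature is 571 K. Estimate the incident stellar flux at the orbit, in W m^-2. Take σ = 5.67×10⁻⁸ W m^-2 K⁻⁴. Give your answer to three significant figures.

27400 W m^-2

From S(1−α)/4 = σT⁴: S = 4σT⁴/(1−α).
σT⁴ = 5.67×10⁻⁸·(571)⁴ = 6027 W m^-2.
S = 4·6027/0.88 = 27400 W m^-2.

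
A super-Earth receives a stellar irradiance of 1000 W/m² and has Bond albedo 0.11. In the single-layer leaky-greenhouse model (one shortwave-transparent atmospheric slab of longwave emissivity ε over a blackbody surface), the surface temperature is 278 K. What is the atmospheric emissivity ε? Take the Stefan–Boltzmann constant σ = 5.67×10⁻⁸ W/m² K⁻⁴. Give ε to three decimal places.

0.686

Effective temperature: T_e = [S(1−α)/(4σ)]^(1/4) = 250.3 K.
Since (2−ε)/2 = (T_e/T_s)⁴ = 0.6570, ε = 0.6860.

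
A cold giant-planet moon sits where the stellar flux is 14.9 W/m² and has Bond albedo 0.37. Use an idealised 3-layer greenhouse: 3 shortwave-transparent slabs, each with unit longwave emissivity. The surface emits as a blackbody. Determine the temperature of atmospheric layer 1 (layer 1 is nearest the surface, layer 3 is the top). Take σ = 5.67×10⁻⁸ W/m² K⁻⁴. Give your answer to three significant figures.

OLR = S(1−α)/4 = 2.347 W/m²; the top layer radiates at T_e = 80.21 K.
Each opaque layer satisfies 2T_j⁴ = T_{j−1}⁴ + T_{j+1}⁴, giving T_k⁴ = (N+1−k)T_e⁴.
T_1 = (3)^(1/4)·80.21 = 105.6 K.

106 K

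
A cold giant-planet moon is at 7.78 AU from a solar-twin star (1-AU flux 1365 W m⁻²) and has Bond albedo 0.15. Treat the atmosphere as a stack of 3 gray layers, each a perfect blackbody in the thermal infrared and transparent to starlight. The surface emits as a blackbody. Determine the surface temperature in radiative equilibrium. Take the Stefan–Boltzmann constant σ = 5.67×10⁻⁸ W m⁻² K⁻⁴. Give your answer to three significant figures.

Irradiance scales as 1/d², so S = 1365 W m⁻² × (1/7.78)² = 22.55 W m⁻².
OLR = S(1−α)/4 = 4.792 W m⁻²; the top layer radiates at T_e = 95.88 K.
With N = 3 opaque layers, T_s = (N+1)^(1/4)·T_e = 4^(1/4)·95.88 = 135.6 K.

136 K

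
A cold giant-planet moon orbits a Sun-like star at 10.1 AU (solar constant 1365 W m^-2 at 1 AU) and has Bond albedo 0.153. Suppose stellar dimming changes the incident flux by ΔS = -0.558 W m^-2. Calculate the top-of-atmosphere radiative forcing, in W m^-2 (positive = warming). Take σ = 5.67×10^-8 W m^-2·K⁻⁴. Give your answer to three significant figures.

By the inverse-square law, S = 1365/10.1² = 13.38 W m^-2.
Only a fraction (1−α) is absorbed and it's spread over 4πR², so ΔF = (1−α)ΔS/4 = -0.1182 W m^-2.

-0.118 W m^-2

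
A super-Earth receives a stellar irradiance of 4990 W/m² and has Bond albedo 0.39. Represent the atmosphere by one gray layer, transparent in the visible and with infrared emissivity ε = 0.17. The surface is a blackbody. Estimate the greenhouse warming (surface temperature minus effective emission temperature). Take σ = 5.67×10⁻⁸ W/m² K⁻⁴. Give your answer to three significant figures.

7.64 K

Effective emission temperature (TOA balance): σT_e⁴ = S(1−α)/4 = 761.0 W/m² → T_e = 340.4 K.
Surface balance with a leaky layer gives σT_s⁴ = σT_e⁴·2/(2−ε), so T_s = T_e·[2/(2−0.17)]^(1/4) = 348.0 K.
Greenhouse warming: T_s − T_e = 7.643 K.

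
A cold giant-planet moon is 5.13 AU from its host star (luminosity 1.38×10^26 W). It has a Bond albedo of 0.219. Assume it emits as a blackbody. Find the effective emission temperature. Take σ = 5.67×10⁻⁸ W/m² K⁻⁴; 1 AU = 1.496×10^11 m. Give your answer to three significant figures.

89.5 K

d = 5.13 × 1.496×10^11 m = 7.674×10^11 m.
Flux at the orbit: S = L/(4πd²) = 1.38×10^26/(4π·(7.67×10^11)²) = 18.65 W/m².
Averaging over the sphere, the absorbed flux is S(1−α)/4 = 3.641 W/m².
Set σT⁴ = 3.641 → T = (3.641/σ)^(1/4) = 89.51 K.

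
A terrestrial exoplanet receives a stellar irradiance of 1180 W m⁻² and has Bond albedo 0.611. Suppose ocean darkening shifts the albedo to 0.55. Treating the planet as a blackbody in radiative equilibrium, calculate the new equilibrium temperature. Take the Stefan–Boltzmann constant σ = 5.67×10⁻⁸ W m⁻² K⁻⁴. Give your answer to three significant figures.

220 kelvin

T₂ = [S(1−α₂)/(4σ)]^(1/4) = [1180·0.45/(4σ)]^(1/4) = 220.0 K.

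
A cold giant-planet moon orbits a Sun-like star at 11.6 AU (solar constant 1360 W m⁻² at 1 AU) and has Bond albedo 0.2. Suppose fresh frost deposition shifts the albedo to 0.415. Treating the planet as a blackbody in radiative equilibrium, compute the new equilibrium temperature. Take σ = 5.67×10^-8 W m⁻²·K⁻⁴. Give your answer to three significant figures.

71.5 K

By the inverse-square law, S = 1360/11.6² = 10.11 W m⁻².
With the new albedo, S(1−α₂)/4 = 1.478 W m⁻², so T₂ = 71.46 K.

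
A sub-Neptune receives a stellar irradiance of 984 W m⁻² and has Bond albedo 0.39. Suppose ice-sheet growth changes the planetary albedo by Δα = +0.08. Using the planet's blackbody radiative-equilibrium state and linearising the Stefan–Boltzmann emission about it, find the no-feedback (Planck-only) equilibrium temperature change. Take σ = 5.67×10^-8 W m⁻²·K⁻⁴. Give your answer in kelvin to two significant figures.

The baseline emission temperature is T_e = 226.8 K.
TOA radiative forcing: ΔF = −S·Δα/4 = −984.0·(+0.08)/4 = -19.68 W m⁻².
Planck response: λ_P = 4σT_e³ = 4·5.67×10⁻⁸·(226.8)³ = 2.646 W m⁻²/K.
So ΔT₀ = -19.68/2.646 = -7.44 K.

-7.4 K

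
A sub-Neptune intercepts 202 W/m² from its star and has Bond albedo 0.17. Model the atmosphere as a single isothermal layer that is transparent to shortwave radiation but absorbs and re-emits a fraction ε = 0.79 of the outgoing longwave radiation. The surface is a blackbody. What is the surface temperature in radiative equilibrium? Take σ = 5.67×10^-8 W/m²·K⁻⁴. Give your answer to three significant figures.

187 kelvin

Effective emission temperature (TOA balance): σT_e⁴ = S(1−α)/4 = 41.91 W/m² → T_e = 164.9 K.
Surface balance with a leaky layer gives σT_s⁴ = σT_e⁴·2/(2−ε), so T_s = T_e·[2/(2−0.79)]^(1/4) = 187.0 K.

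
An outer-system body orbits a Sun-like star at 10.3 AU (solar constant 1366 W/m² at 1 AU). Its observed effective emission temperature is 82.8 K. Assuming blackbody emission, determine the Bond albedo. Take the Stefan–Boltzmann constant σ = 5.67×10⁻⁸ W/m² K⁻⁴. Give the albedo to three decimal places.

0.172

Irradiance scales as 1/d², so S = 1366 W/m² × (1/10.3)² = 12.88 W/m².
Energy balance: S(1−α)/4 = σT⁴, so 1−α = 4σT⁴/S.
4σT⁴ = 4·5.67×10⁻⁸·(82.8)⁴ = 10.66 W/m².
Hence α = 1 − 10.66/12.88 = 0.1721.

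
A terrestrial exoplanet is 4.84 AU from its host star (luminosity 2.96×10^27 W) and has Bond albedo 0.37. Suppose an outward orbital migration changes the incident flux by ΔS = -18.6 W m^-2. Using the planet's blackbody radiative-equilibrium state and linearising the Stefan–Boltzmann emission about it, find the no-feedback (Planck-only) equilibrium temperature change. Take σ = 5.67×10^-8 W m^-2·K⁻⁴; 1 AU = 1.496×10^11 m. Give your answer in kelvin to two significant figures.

-1.9 kelvin

Orbital distance: d = 4.84 AU = 7.241×10^11 m.
S = L/(4πd²) = 449.3 W m^-2.
Reference equilibrium: T_e = [S(1−α)/(4σ)]^(1/4) = 188.0 K.
TOA radiative forcing: ΔF = (1−α)ΔS/4 = 0.63·(-18.6)/4 = -2.930 W m^-2.
Linearising σT⁴ gives d(σT⁴)/dT = 4σT_e³ = 1.506 W m^-2 per K.
Hence the no-feedback warming is ΔF/(4σT_e³) = -1.95 K.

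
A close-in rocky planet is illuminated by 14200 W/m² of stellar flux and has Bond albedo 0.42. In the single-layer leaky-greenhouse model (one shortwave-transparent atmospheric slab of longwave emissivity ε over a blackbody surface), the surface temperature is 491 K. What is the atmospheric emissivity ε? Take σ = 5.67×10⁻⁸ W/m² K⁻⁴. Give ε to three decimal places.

0.750

Effective temperature: T_e = [S(1−α)/(4σ)]^(1/4) = 436.5 K.
Inverting T_s⁴ = 2T_e⁴/(2−ε): (T_e/T_s)⁴ = 0.6248, so ε = 2(1 − 0.6248) = 0.7504.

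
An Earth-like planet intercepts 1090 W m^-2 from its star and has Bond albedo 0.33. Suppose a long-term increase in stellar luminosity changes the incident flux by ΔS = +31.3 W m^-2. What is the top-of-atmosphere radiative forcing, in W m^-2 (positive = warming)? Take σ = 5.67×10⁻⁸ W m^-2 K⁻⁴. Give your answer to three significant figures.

TOA radiative forcing: ΔF = (1−α)ΔS/4 = 0.67·(+31.3)/4 = 5.243 W m^-2.

5.24 W m^-2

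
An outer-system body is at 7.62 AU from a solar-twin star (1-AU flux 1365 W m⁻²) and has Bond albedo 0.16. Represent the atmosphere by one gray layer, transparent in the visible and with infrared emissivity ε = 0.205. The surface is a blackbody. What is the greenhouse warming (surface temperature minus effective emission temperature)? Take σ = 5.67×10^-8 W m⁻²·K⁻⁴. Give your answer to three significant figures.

2.65 K

Irradiance scales as 1/d², so S = 1365 W m⁻² × (1/7.62)² = 23.51 W m⁻².
Effective emission temperature (TOA balance): σT_e⁴ = S(1−α)/4 = 4.937 W m⁻² → T_e = 96.60 K.
The surface balance (absorbed SW + ε·downward IR = σT_s⁴) with T_a⁴ = T_s⁴/2 reduces to T_s = T_e·[2/(2−ε)]^¼ = 99.24 K.
The atmosphere warms the surface by 2.647 K.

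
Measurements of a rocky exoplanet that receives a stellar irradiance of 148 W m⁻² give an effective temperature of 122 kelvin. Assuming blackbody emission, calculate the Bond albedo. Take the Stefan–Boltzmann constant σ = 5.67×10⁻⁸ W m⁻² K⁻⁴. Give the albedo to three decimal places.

Rearranging the radiative balance, α = 1 − 4σT⁴/S.
4σT⁴ = 4·5.67×10⁻⁸·(122)⁴ = 50.24 W m⁻².
Hence α = 1 − 50.24/148.0 = 0.6605.

0.661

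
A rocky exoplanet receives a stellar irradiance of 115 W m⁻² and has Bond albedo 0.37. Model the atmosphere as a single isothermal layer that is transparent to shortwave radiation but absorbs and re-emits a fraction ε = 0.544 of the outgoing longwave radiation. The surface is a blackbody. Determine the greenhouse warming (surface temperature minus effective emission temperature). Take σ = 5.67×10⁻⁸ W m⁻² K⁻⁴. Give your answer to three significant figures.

At the top of the atmosphere, σT_e⁴ = S(1−α)/4 = 18.11 W m⁻², giving T_e = 133.7 K.
Surface balance with a leaky layer gives σT_s⁴ = σT_e⁴·2/(2−ε), so T_s = T_e·[2/(2−0.544)]^(1/4) = 144.7 K.
The atmosphere warms the surface by 11.04 K.

11.0 K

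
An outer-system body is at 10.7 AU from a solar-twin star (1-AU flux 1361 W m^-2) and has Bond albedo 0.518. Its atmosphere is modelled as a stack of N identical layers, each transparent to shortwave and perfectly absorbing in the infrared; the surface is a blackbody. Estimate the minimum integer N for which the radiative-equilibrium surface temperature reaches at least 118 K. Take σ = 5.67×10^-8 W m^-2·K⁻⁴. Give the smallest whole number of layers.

Irradiance scales as 1/d², so S = 1361 W m^-2 × (1/10.7)² = 11.89 W m^-2.
Top-of-atmosphere balance: σT_e⁴ = S(1−α)/4 = 1.432 W m^-2 → T_e = 70.90 K.
Need (N+1)T_e⁴ ≥ T_s⁴, i.e. N+1 ≥ (118/70.90)⁴ = 7.674.
The minimum whole number is N = 7.

7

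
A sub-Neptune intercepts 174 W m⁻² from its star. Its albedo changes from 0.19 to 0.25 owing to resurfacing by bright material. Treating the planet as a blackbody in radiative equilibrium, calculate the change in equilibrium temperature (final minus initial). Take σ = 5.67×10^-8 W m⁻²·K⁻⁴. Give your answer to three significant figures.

-3.01 K

Initial: T₁ = [S(1−0.19)/(4σ)]^(1/4) = 157.9 K.
With α = 0.25, T₂ = 154.9 K.
Change: 154.9 − 157.9 = -3.009 K.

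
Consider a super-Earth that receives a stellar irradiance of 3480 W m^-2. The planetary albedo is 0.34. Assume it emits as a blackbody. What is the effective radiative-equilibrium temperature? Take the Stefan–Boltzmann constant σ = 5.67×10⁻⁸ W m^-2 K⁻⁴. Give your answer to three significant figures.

317 K

The planet absorbs (1−α)S over its disc πR² and re-emits over 4πR², so the mean absorbed flux is (1−0.34)·3480/4 = 574.2 W m^-2.
Set σT⁴ = 574.2 → T = (574.2/σ)^(1/4) = 317.2 K.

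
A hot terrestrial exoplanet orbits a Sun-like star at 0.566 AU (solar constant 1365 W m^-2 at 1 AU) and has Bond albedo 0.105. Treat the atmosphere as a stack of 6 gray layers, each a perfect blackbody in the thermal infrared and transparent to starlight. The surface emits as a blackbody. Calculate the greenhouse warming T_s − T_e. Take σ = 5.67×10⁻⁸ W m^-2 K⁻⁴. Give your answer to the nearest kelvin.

226 K

Flux at the orbit: S = 1365/(0.566)² = 4261 W m^-2.
Top-of-atmosphere balance: σT_e⁴ = S(1−α)/4 = 953.4 W m^-2 → T_e = 360.1 K.
Surface: T_s = (7)^¼·T_e = 585.7 K.
Warming: T_s − T_e = 225.6 K.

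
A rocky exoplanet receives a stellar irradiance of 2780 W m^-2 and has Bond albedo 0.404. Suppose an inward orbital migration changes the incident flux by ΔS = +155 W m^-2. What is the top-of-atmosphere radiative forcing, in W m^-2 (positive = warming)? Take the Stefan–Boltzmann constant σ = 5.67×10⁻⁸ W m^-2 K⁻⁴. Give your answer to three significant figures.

23.1 W m^-2

Only a fraction (1−α) is absorbed and it's spread over 4πR², so ΔF = (1−α)ΔS/4 = 23.09 W m^-2.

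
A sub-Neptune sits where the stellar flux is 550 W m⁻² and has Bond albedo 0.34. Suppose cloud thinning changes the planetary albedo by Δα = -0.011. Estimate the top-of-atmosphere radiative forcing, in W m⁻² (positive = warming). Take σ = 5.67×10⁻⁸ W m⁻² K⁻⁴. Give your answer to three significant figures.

TOA radiative forcing: ΔF = −S·Δα/4 = −550.0·(-0.011)/4 = 1.512 W m⁻².

1.51 W m⁻²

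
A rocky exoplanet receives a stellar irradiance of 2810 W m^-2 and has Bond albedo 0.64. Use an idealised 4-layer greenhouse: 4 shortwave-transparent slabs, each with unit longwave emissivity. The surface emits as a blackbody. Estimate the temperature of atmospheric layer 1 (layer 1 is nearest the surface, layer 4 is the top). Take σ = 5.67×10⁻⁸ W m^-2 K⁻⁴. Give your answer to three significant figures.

365 kelvin

The effective emission temperature is T_e = [S(1−α)/(4σ)]^¼ = 258.4 K.
The net upward flux σT_e⁴ is constant between every pair of levels, so T_k⁴ = (N+1−k)T_e⁴.
With k = 1: T_1 = (4+1−1)^¼·258.4 K = 365.5 K.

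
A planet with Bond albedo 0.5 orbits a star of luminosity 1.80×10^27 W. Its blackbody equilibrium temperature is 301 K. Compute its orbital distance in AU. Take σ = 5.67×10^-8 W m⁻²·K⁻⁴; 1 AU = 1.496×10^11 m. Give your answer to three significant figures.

1.31 AU

Energy balance gives S = 4σT⁴/(1−α) = 3723 W m⁻².
Then d = [L/(4πS)]^(1/2) = 1.961×10^11 m, i.e. 1.311 AU.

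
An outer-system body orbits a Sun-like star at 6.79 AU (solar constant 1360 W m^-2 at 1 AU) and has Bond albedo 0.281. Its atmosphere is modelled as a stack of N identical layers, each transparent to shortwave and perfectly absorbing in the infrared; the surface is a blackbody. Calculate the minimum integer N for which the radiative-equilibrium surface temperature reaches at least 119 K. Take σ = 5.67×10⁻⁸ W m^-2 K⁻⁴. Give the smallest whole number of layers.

2

Irradiance scales as 1/d², so S = 1360 W m^-2 × (1/6.79)² = 29.50 W m^-2.
Top-of-atmosphere balance: σT_e⁴ = S(1−α)/4 = 5.302 W m^-2 → T_e = 98.34 K.
T_s = (N+1)^(1/4)·T_e ≥ 119 K requires N+1 ≥ (T_s/T_e)⁴ = (119/98.34)⁴ = 2.144.
Rounding up, N = 2.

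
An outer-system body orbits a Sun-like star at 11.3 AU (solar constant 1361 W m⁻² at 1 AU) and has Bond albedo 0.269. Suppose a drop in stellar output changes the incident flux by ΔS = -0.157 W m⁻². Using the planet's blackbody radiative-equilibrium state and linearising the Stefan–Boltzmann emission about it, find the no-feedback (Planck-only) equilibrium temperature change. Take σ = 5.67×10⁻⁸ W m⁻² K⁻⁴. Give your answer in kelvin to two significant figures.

-0.28 K

Flux at the orbit: S = 1361/(11.3)² = 10.66 W m⁻².
Reference equilibrium: T_e = [S(1−α)/(4σ)]^(1/4) = 76.56 K.
TOA radiative forcing: ΔF = (1−α)ΔS/4 = 0.731·(-0.157)/4 = -0.02869 W m⁻².
Linearising σT⁴ gives d(σT⁴)/dT = 4σT_e³ = 0.1018 W m⁻² per K.
ΔT₀ = ΔF/λ_P = -0.02869/0.1018 = -0.282 K.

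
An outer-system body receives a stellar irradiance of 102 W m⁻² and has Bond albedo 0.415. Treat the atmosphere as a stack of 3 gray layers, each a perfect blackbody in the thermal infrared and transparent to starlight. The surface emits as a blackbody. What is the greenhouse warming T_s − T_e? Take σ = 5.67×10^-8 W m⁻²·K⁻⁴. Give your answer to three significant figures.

The effective emission temperature is T_e = [S(1−α)/(4σ)]^¼ = 127.4 K.
Surface: T_s = (4)^¼·T_e = 180.1 K.
So the greenhouse effect raises the surface by 180.1 − 127.4 = 52.75 K.

52.8 K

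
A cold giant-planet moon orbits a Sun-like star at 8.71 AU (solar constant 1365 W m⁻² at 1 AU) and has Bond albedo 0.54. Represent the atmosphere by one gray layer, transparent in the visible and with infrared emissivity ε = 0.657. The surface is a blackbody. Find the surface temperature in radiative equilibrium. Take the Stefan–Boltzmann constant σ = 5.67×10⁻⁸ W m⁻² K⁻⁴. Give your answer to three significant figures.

Irradiance scales as 1/d², so S = 1365 W m⁻² × (1/8.71)² = 17.99 W m⁻².
At the top of the atmosphere, σT_e⁴ = S(1−α)/4 = 2.069 W m⁻², giving T_e = 77.72 K.
The surface balance (absorbed SW + ε·downward IR = σT_s⁴) with T_a⁴ = T_s⁴/2 reduces to T_s = T_e·[2/(2−ε)]^¼ = 85.86 K.

85.9 K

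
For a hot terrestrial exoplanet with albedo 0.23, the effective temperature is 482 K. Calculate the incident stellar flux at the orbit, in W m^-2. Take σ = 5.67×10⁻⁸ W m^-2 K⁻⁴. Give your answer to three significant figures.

From S(1−α)/4 = σT⁴: S = 4σT⁴/(1−α).
The emitted flux is σT⁴ = 3060 W m^-2.
So S = 4×3060/(1−0.23) = 15900 W m^-2.

15900 W m^-2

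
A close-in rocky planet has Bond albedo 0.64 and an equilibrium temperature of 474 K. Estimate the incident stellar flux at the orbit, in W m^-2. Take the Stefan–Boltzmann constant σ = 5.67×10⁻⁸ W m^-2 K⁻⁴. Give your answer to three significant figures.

31800 W m^-2

Invert the energy balance for S: S = 4σT⁴/(1−α).
The emitted flux is σT⁴ = 2862 W m^-2.
S = 4·2862/0.36 = 31800 W m^-2.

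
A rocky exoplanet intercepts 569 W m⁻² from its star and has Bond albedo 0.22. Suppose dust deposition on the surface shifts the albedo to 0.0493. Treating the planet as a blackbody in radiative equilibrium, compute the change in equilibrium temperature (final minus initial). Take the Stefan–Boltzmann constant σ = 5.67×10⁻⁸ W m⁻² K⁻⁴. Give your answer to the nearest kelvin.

11 K

With α = 0.22, T₁ = 210.3 K.
With α = 0.0493, T₂ = 221.0 K.
ΔT = T₂ − T₁ = 10.67 K.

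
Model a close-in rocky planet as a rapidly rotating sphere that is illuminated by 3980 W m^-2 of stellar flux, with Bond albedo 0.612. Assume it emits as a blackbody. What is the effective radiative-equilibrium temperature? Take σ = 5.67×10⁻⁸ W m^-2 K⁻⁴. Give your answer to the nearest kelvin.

Averaging over the sphere, the absorbed flux is S(1−α)/4 = 386.1 W m^-2.
In equilibrium σT⁴ equals this, so T = 287.3 K.

287 kelvin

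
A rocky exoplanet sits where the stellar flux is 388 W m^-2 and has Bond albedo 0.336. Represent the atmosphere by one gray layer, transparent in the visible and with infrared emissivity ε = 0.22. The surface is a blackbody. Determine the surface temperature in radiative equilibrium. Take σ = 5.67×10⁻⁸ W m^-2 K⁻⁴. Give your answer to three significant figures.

189 K

The planet radiates to space at T_e = [S(1−α)/(4σ)]^(1/4) = 183.6 K.
For a single slab of emissivity ε, T_s⁴ = 2T_e⁴/(2−ε); thus T_s = 183.6·(1.124)^(1/4) = 189.0 K.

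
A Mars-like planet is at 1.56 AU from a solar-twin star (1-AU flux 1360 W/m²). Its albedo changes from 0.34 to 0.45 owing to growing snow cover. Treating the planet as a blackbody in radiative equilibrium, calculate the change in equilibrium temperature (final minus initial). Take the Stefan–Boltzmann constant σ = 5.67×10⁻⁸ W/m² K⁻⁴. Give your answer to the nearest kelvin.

-9 K

Flux at the orbit: S = 1360/(1.56)² = 558.8 W/m².
Initial: T₁ = [S(1−0.34)/(4σ)]^(1/4) = 200.8 K.
With α = 0.45, T₂ = 191.9 K.
ΔT = T₂ − T₁ = -8.948 K.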